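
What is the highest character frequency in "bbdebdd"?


Input: bbdebdd
Character counts:
  'b': 3
  'd': 3
  'e': 1
Maximum frequency: 3

3


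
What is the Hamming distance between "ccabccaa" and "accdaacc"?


Comparing "ccabccaa" and "accdaacc" position by position:
  Position 0: 'c' vs 'a' => differ
  Position 1: 'c' vs 'c' => same
  Position 2: 'a' vs 'c' => differ
  Position 3: 'b' vs 'd' => differ
  Position 4: 'c' vs 'a' => differ
  Position 5: 'c' vs 'a' => differ
  Position 6: 'a' vs 'c' => differ
  Position 7: 'a' vs 'c' => differ
Total differences (Hamming distance): 7

7


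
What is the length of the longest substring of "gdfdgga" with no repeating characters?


Input: "gdfdgga"
Sliding window (track last position of each char):
  Position 0 ('g'): window [0,0] length 1 -- new best
  Position 1 ('d'): window [0,1] length 2 -- new best
  Position 2 ('f'): window [0,2] length 3 -- new best
  Position 3 ('d'): repeat (last at 1), move window start to 2
  Position 3 ('d'): window [2,3] length 2
  Position 4 ('g'): window [2,4] length 3
  Position 5 ('g'): repeat (last at 4), move window start to 5
  Position 5 ('g'): window [5,5] length 1
  Position 6 ('a'): window [5,6] length 2
Longest substring with no repeats: "gdf" with length 3

3


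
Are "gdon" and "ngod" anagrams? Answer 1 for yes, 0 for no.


Strings: "gdon", "ngod"
Sorted first:  dgno
Sorted second: dgno
Sorted forms match => anagrams

1


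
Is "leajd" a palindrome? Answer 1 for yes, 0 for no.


Input: leajd
Reversed: djael
  Compare pos 0 ('l') with pos 4 ('d'): MISMATCH
  Compare pos 1 ('e') with pos 3 ('j'): MISMATCH
Result: not a palindrome

0


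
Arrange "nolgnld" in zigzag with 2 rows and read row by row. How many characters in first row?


Zigzag "nolgnld" into 2 rows:
Placing characters:
  'n' => row 0
  'o' => row 1
  'l' => row 0
  'g' => row 1
  'n' => row 0
  'l' => row 1
  'd' => row 0
Rows:
  Row 0: "nlnd"
  Row 1: "ogl"
First row length: 4

4


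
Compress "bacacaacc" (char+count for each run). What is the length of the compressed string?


Input: bacacaacc
Runs:
  'b' x 1 => "b1"
  'a' x 1 => "a1"
  'c' x 1 => "c1"
  'a' x 1 => "a1"
  'c' x 1 => "c1"
  'a' x 2 => "a2"
  'c' x 2 => "c2"
Compressed: "b1a1c1a1c1a2c2"
Compressed length: 14

14


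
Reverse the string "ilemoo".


Input: ilemoo
Reading characters right to left:
  Position 5: 'o'
  Position 4: 'o'
  Position 3: 'm'
  Position 2: 'e'
  Position 1: 'l'
  Position 0: 'i'
Reversed: oomeli

oomeli


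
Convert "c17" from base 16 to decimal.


Input: "c17" in base 16
Positional expansion:
  Digit 'c' (value 12) x 16^2 = 3072
  Digit '1' (value 1) x 16^1 = 16
  Digit '7' (value 7) x 16^0 = 7
Sum = 3095

3095


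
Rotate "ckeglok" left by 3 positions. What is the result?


Input: "ckeglok", rotate left by 3
First 3 characters: "cke"
Remaining characters: "glok"
Concatenate remaining + first: "glok" + "cke" = "glokcke"

glokcke


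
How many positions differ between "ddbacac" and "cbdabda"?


Comparing "ddbacac" and "cbdabda" position by position:
  Position 0: 'd' vs 'c' => DIFFER
  Position 1: 'd' vs 'b' => DIFFER
  Position 2: 'b' vs 'd' => DIFFER
  Position 3: 'a' vs 'a' => same
  Position 4: 'c' vs 'b' => DIFFER
  Position 5: 'a' vs 'd' => DIFFER
  Position 6: 'c' vs 'a' => DIFFER
Positions that differ: 6

6


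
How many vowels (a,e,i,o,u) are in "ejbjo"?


Input: ejbjo
Checking each character:
  'e' at position 0: vowel (running total: 1)
  'j' at position 1: consonant
  'b' at position 2: consonant
  'j' at position 3: consonant
  'o' at position 4: vowel (running total: 2)
Total vowels: 2

2


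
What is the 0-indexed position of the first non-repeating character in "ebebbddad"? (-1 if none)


Input: ebebbddad
Character frequencies:
  'a': 1
  'b': 3
  'd': 3
  'e': 2
Scanning left to right for freq == 1:
  Position 0 ('e'): freq=2, skip
  Position 1 ('b'): freq=3, skip
  Position 2 ('e'): freq=2, skip
  Position 3 ('b'): freq=3, skip
  Position 4 ('b'): freq=3, skip
  Position 5 ('d'): freq=3, skip
  Position 6 ('d'): freq=3, skip
  Position 7 ('a'): unique! => answer = 7

7


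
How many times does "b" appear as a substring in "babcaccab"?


Searching for "b" in "babcaccab"
Scanning each position:
  Position 0: "b" => MATCH
  Position 1: "a" => no
  Position 2: "b" => MATCH
  Position 3: "c" => no
  Position 4: "a" => no
  Position 5: "c" => no
  Position 6: "c" => no
  Position 7: "a" => no
  Position 8: "b" => MATCH
Total occurrences: 3

3


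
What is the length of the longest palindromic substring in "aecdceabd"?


Input: "aecdceabd"
Checking substrings for palindromes:
  [0:7] "aecdcea" (len 7) => palindrome
  [1:6] "ecdce" (len 5) => palindrome
  [2:5] "cdc" (len 3) => palindrome
Longest palindromic substring: "aecdcea" with length 7

7


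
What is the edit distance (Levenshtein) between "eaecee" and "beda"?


Computing edit distance: "eaecee" -> "beda"
DP table:
           b    e    d    a
      0    1    2    3    4
  e   1    1    1    2    3
  a   2    2    2    2    2
  e   3    3    2    3    3
  c   4    4    3    3    4
  e   5    5    4    4    4
  e   6    6    5    5    5
Edit distance = dp[6][4] = 5

5


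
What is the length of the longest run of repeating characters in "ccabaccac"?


Input: "ccabaccac"
Scanning for longest run:
  Position 1 ('c'): continues run of 'c', length=2
  Position 2 ('a'): new char, reset run to 1
  Position 3 ('b'): new char, reset run to 1
  Position 4 ('a'): new char, reset run to 1
  Position 5 ('c'): new char, reset run to 1
  Position 6 ('c'): continues run of 'c', length=2
  Position 7 ('a'): new char, reset run to 1
  Position 8 ('c'): new char, reset run to 1
Longest run: 'c' with length 2

2


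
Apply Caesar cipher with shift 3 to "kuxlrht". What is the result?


Caesar cipher: shift "kuxlrht" by 3
  'k' (pos 10) + 3 = pos 13 = 'n'
  'u' (pos 20) + 3 = pos 23 = 'x'
  'x' (pos 23) + 3 = pos 0 = 'a'
  'l' (pos 11) + 3 = pos 14 = 'o'
  'r' (pos 17) + 3 = pos 20 = 'u'
  'h' (pos 7) + 3 = pos 10 = 'k'
  't' (pos 19) + 3 = pos 22 = 'w'
Result: nxaoukw

nxaoukw


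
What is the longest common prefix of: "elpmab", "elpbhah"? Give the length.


Words: elpmab, elpbhah
  Position 0: all 'e' => match
  Position 1: all 'l' => match
  Position 2: all 'p' => match
  Position 3: ('m', 'b') => mismatch, stop
LCP = "elp" (length 3)

3


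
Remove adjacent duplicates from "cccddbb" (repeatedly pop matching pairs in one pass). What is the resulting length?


Input: cccddbb
Stack-based adjacent duplicate removal:
  Read 'c': push. Stack: c
  Read 'c': matches stack top 'c' => pop. Stack: (empty)
  Read 'c': push. Stack: c
  Read 'd': push. Stack: cd
  Read 'd': matches stack top 'd' => pop. Stack: c
  Read 'b': push. Stack: cb
  Read 'b': matches stack top 'b' => pop. Stack: c
Final stack: "c" (length 1)

1


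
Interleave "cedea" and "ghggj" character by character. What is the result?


Interleaving "cedea" and "ghggj":
  Position 0: 'c' from first, 'g' from second => "cg"
  Position 1: 'e' from first, 'h' from second => "eh"
  Position 2: 'd' from first, 'g' from second => "dg"
  Position 3: 'e' from first, 'g' from second => "eg"
  Position 4: 'a' from first, 'j' from second => "aj"
Result: cgehdgegaj

cgehdgegaj


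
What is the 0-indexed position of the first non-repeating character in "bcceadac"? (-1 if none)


Input: bcceadac
Character frequencies:
  'a': 2
  'b': 1
  'c': 3
  'd': 1
  'e': 1
Scanning left to right for freq == 1:
  Position 0 ('b'): unique! => answer = 0

0


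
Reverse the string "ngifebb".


Input: ngifebb
Reading characters right to left:
  Position 6: 'b'
  Position 5: 'b'
  Position 4: 'e'
  Position 3: 'f'
  Position 2: 'i'
  Position 1: 'g'
  Position 0: 'n'
Reversed: bbefign

bbefign


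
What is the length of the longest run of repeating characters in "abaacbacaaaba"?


Input: "abaacbacaaaba"
Scanning for longest run:
  Position 1 ('b'): new char, reset run to 1
  Position 2 ('a'): new char, reset run to 1
  Position 3 ('a'): continues run of 'a', length=2
  Position 4 ('c'): new char, reset run to 1
  Position 5 ('b'): new char, reset run to 1
  Position 6 ('a'): new char, reset run to 1
  Position 7 ('c'): new char, reset run to 1
  Position 8 ('a'): new char, reset run to 1
  Position 9 ('a'): continues run of 'a', length=2
  Position 10 ('a'): continues run of 'a', length=3
  Position 11 ('b'): new char, reset run to 1
  Position 12 ('a'): new char, reset run to 1
Longest run: 'a' with length 3

3


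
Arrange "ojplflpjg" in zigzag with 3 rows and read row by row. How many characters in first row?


Zigzag "ojplflpjg" into 3 rows:
Placing characters:
  'o' => row 0
  'j' => row 1
  'p' => row 2
  'l' => row 1
  'f' => row 0
  'l' => row 1
  'p' => row 2
  'j' => row 1
  'g' => row 0
Rows:
  Row 0: "ofg"
  Row 1: "jllj"
  Row 2: "pp"
First row length: 3

3


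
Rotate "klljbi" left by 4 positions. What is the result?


Input: "klljbi", rotate left by 4
First 4 characters: "kllj"
Remaining characters: "bi"
Concatenate remaining + first: "bi" + "kllj" = "bikllj"

bikllj


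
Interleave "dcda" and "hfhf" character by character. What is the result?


Interleaving "dcda" and "hfhf":
  Position 0: 'd' from first, 'h' from second => "dh"
  Position 1: 'c' from first, 'f' from second => "cf"
  Position 2: 'd' from first, 'h' from second => "dh"
  Position 3: 'a' from first, 'f' from second => "af"
Result: dhcfdhaf

dhcfdhaf


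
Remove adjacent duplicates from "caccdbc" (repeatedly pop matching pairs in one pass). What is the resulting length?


Input: caccdbc
Stack-based adjacent duplicate removal:
  Read 'c': push. Stack: c
  Read 'a': push. Stack: ca
  Read 'c': push. Stack: cac
  Read 'c': matches stack top 'c' => pop. Stack: ca
  Read 'd': push. Stack: cad
  Read 'b': push. Stack: cadb
  Read 'c': push. Stack: cadbc
Final stack: "cadbc" (length 5)

5


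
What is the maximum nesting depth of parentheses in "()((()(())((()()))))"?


Input: "()((()(())((()()))))"
Tracking depth:
  Position 0 '(': depth becomes 1
  Position 1 ')': depth becomes 0
  Position 2 '(': depth becomes 1
  Position 3 '(': depth becomes 2
  Position 4 '(': depth becomes 3
  Position 5 ')': depth becomes 2
  Position 6 '(': depth becomes 3
  Position 7 '(': depth becomes 4
  Position 8 ')': depth becomes 3
  Position 9 ')': depth becomes 2
  Position 10 '(': depth becomes 3
  Position 11 '(': depth becomes 4
  Position 12 '(': depth becomes 5
  Position 13 ')': depth becomes 4
  Position 14 '(': depth becomes 5
  Position 15 ')': depth becomes 4
  Position 16 ')': depth becomes 3
  Position 17 ')': depth becomes 2
  Position 18 ')': depth becomes 1
  Position 19 ')': depth becomes 0
Maximum depth reached: 5

5


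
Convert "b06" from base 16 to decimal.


Input: "b06" in base 16
Positional expansion:
  Digit 'b' (value 11) x 16^2 = 2816
  Digit '0' (value 0) x 16^1 = 0
  Digit '6' (value 6) x 16^0 = 6
Sum = 2822

2822


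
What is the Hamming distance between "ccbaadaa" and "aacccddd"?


Comparing "ccbaadaa" and "aacccddd" position by position:
  Position 0: 'c' vs 'a' => differ
  Position 1: 'c' vs 'a' => differ
  Position 2: 'b' vs 'c' => differ
  Position 3: 'a' vs 'c' => differ
  Position 4: 'a' vs 'c' => differ
  Position 5: 'd' vs 'd' => same
  Position 6: 'a' vs 'd' => differ
  Position 7: 'a' vs 'd' => differ
Total differences (Hamming distance): 7

7


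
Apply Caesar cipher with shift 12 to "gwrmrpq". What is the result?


Caesar cipher: shift "gwrmrpq" by 12
  'g' (pos 6) + 12 = pos 18 = 's'
  'w' (pos 22) + 12 = pos 8 = 'i'
  'r' (pos 17) + 12 = pos 3 = 'd'
  'm' (pos 12) + 12 = pos 24 = 'y'
  'r' (pos 17) + 12 = pos 3 = 'd'
  'p' (pos 15) + 12 = pos 1 = 'b'
  'q' (pos 16) + 12 = pos 2 = 'c'
Result: sidydbc

sidydbc


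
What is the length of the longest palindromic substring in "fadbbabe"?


Input: "fadbbabe"
Checking substrings for palindromes:
  [4:7] "bab" (len 3) => palindrome
  [3:5] "bb" (len 2) => palindrome
Longest palindromic substring: "bab" with length 3

3


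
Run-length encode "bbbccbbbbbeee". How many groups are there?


Input: bbbccbbbbbeee
Scanning for consecutive runs:
  Group 1: 'b' x 3 (positions 0-2)
  Group 2: 'c' x 2 (positions 3-4)
  Group 3: 'b' x 5 (positions 5-9)
  Group 4: 'e' x 3 (positions 10-12)
Total groups: 4

4


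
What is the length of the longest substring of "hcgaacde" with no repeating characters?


Input: "hcgaacde"
Sliding window (track last position of each char):
  Position 0 ('h'): window [0,0] length 1 -- new best
  Position 1 ('c'): window [0,1] length 2 -- new best
  Position 2 ('g'): window [0,2] length 3 -- new best
  Position 3 ('a'): window [0,3] length 4 -- new best
  Position 4 ('a'): repeat (last at 3), move window start to 4
  Position 4 ('a'): window [4,4] length 1
  Position 5 ('c'): window [4,5] length 2
  Position 6 ('d'): window [4,6] length 3
  Position 7 ('e'): window [4,7] length 4
Longest substring with no repeats: "hcga" with length 4

4


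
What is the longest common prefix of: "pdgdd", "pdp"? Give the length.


Words: pdgdd, pdp
  Position 0: all 'p' => match
  Position 1: all 'd' => match
  Position 2: ('g', 'p') => mismatch, stop
LCP = "pd" (length 2)

2


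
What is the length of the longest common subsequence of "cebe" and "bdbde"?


LCS of "cebe" and "bdbde"
DP table:
           b    d    b    d    e
      0    0    0    0    0    0
  c   0    0    0    0    0    0
  e   0    0    0    0    0    1
  b   0    1    1    1    1    1
  e   0    1    1    1    1    2
LCS length = dp[4][5] = 2

2


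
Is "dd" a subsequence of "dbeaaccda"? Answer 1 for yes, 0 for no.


Check if "dd" is a subsequence of "dbeaaccda"
Greedy scan:
  Position 0 ('d'): matches sub[0] = 'd'
  Position 1 ('b'): no match needed
  Position 2 ('e'): no match needed
  Position 3 ('a'): no match needed
  Position 4 ('a'): no match needed
  Position 5 ('c'): no match needed
  Position 6 ('c'): no match needed
  Position 7 ('d'): matches sub[1] = 'd'
  Position 8 ('a'): no match needed
All 2 characters matched => is a subsequence

1


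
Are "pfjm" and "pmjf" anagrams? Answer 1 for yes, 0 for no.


Strings: "pfjm", "pmjf"
Sorted first:  fjmp
Sorted second: fjmp
Sorted forms match => anagrams

1


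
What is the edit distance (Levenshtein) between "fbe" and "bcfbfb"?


Computing edit distance: "fbe" -> "bcfbfb"
DP table:
           b    c    f    b    f    b
      0    1    2    3    4    5    6
  f   1    1    2    2    3    4    5
  b   2    1    2    3    2    3    4
  e   3    2    2    3    3    3    4
Edit distance = dp[3][6] = 4

4


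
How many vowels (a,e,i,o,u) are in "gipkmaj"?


Input: gipkmaj
Checking each character:
  'g' at position 0: consonant
  'i' at position 1: vowel (running total: 1)
  'p' at position 2: consonant
  'k' at position 3: consonant
  'm' at position 4: consonant
  'a' at position 5: vowel (running total: 2)
  'j' at position 6: consonant
Total vowels: 2

2


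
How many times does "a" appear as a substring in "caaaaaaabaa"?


Searching for "a" in "caaaaaaabaa"
Scanning each position:
  Position 0: "c" => no
  Position 1: "a" => MATCH
  Position 2: "a" => MATCH
  Position 3: "a" => MATCH
  Position 4: "a" => MATCH
  Position 5: "a" => MATCH
  Position 6: "a" => MATCH
  Position 7: "a" => MATCH
  Position 8: "b" => no
  Position 9: "a" => MATCH
  Position 10: "a" => MATCH
Total occurrences: 9

9


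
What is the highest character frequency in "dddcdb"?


Input: dddcdb
Character counts:
  'b': 1
  'c': 1
  'd': 4
Maximum frequency: 4

4


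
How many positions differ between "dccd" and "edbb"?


Comparing "dccd" and "edbb" position by position:
  Position 0: 'd' vs 'e' => DIFFER
  Position 1: 'c' vs 'd' => DIFFER
  Position 2: 'c' vs 'b' => DIFFER
  Position 3: 'd' vs 'b' => DIFFER
Positions that differ: 4

4


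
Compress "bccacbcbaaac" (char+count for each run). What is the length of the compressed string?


Input: bccacbcbaaac
Runs:
  'b' x 1 => "b1"
  'c' x 2 => "c2"
  'a' x 1 => "a1"
  'c' x 1 => "c1"
  'b' x 1 => "b1"
  'c' x 1 => "c1"
  'b' x 1 => "b1"
  'a' x 3 => "a3"
  'c' x 1 => "c1"
Compressed: "b1c2a1c1b1c1b1a3c1"
Compressed length: 18

18


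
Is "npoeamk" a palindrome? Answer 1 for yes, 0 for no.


Input: npoeamk
Reversed: kmaeopn
  Compare pos 0 ('n') with pos 6 ('k'): MISMATCH
  Compare pos 1 ('p') with pos 5 ('m'): MISMATCH
  Compare pos 2 ('o') with pos 4 ('a'): MISMATCH
Result: not a palindrome

0


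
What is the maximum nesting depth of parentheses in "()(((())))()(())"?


Input: "()(((())))()(())"
Tracking depth:
  Position 0 '(': depth becomes 1
  Position 1 ')': depth becomes 0
  Position 2 '(': depth becomes 1
  Position 3 '(': depth becomes 2
  Position 4 '(': depth becomes 3
  Position 5 '(': depth becomes 4
  Position 6 ')': depth becomes 3
  Position 7 ')': depth becomes 2
  Position 8 ')': depth becomes 1
  Position 9 ')': depth becomes 0
  Position 10 '(': depth becomes 1
  Position 11 ')': depth becomes 0
  Position 12 '(': depth becomes 1
  Position 13 '(': depth becomes 2
  Position 14 ')': depth becomes 1
  Position 15 ')': depth becomes 0
Maximum depth reached: 4

4


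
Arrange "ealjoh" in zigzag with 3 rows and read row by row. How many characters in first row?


Zigzag "ealjoh" into 3 rows:
Placing characters:
  'e' => row 0
  'a' => row 1
  'l' => row 2
  'j' => row 1
  'o' => row 0
  'h' => row 1
Rows:
  Row 0: "eo"
  Row 1: "ajh"
  Row 2: "l"
First row length: 2

2


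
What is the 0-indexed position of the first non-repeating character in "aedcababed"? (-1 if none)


Input: aedcababed
Character frequencies:
  'a': 3
  'b': 2
  'c': 1
  'd': 2
  'e': 2
Scanning left to right for freq == 1:
  Position 0 ('a'): freq=3, skip
  Position 1 ('e'): freq=2, skip
  Position 2 ('d'): freq=2, skip
  Position 3 ('c'): unique! => answer = 3

3


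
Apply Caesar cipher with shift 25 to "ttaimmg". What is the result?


Caesar cipher: shift "ttaimmg" by 25
  't' (pos 19) + 25 = pos 18 = 's'
  't' (pos 19) + 25 = pos 18 = 's'
  'a' (pos 0) + 25 = pos 25 = 'z'
  'i' (pos 8) + 25 = pos 7 = 'h'
  'm' (pos 12) + 25 = pos 11 = 'l'
  'm' (pos 12) + 25 = pos 11 = 'l'
  'g' (pos 6) + 25 = pos 5 = 'f'
Result: sszhllf

sszhllf


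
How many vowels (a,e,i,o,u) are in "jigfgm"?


Input: jigfgm
Checking each character:
  'j' at position 0: consonant
  'i' at position 1: vowel (running total: 1)
  'g' at position 2: consonant
  'f' at position 3: consonant
  'g' at position 4: consonant
  'm' at position 5: consonant
Total vowels: 1

1


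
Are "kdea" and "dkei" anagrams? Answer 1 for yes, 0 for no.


Strings: "kdea", "dkei"
Sorted first:  adek
Sorted second: deik
Differ at position 0: 'a' vs 'd' => not anagrams

0


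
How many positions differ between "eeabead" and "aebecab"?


Comparing "eeabead" and "aebecab" position by position:
  Position 0: 'e' vs 'a' => DIFFER
  Position 1: 'e' vs 'e' => same
  Position 2: 'a' vs 'b' => DIFFER
  Position 3: 'b' vs 'e' => DIFFER
  Position 4: 'e' vs 'c' => DIFFER
  Position 5: 'a' vs 'a' => same
  Position 6: 'd' vs 'b' => DIFFER
Positions that differ: 5

5


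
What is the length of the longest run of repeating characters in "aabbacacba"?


Input: "aabbacacba"
Scanning for longest run:
  Position 1 ('a'): continues run of 'a', length=2
  Position 2 ('b'): new char, reset run to 1
  Position 3 ('b'): continues run of 'b', length=2
  Position 4 ('a'): new char, reset run to 1
  Position 5 ('c'): new char, reset run to 1
  Position 6 ('a'): new char, reset run to 1
  Position 7 ('c'): new char, reset run to 1
  Position 8 ('b'): new char, reset run to 1
  Position 9 ('a'): new char, reset run to 1
Longest run: 'a' with length 2

2


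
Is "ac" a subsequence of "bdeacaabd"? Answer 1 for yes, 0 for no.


Check if "ac" is a subsequence of "bdeacaabd"
Greedy scan:
  Position 0 ('b'): no match needed
  Position 1 ('d'): no match needed
  Position 2 ('e'): no match needed
  Position 3 ('a'): matches sub[0] = 'a'
  Position 4 ('c'): matches sub[1] = 'c'
  Position 5 ('a'): no match needed
  Position 6 ('a'): no match needed
  Position 7 ('b'): no match needed
  Position 8 ('d'): no match needed
All 2 characters matched => is a subsequence

1


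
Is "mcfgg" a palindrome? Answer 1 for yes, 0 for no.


Input: mcfgg
Reversed: ggfcm
  Compare pos 0 ('m') with pos 4 ('g'): MISMATCH
  Compare pos 1 ('c') with pos 3 ('g'): MISMATCH
Result: not a palindrome

0


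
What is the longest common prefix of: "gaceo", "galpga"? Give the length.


Words: gaceo, galpga
  Position 0: all 'g' => match
  Position 1: all 'a' => match
  Position 2: ('c', 'l') => mismatch, stop
LCP = "ga" (length 2)

2


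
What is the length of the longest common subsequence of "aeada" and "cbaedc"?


LCS of "aeada" and "cbaedc"
DP table:
           c    b    a    e    d    c
      0    0    0    0    0    0    0
  a   0    0    0    1    1    1    1
  e   0    0    0    1    2    2    2
  a   0    0    0    1    2    2    2
  d   0    0    0    1    2    3    3
  a   0    0    0    1    2    3    3
LCS length = dp[5][6] = 3

3


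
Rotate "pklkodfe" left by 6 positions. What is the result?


Input: "pklkodfe", rotate left by 6
First 6 characters: "pklkod"
Remaining characters: "fe"
Concatenate remaining + first: "fe" + "pklkod" = "fepklkod"

fepklkod


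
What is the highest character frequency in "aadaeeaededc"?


Input: aadaeeaededc
Character counts:
  'a': 4
  'c': 1
  'd': 3
  'e': 4
Maximum frequency: 4

4


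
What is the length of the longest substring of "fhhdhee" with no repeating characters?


Input: "fhhdhee"
Sliding window (track last position of each char):
  Position 0 ('f'): window [0,0] length 1 -- new best
  Position 1 ('h'): window [0,1] length 2 -- new best
  Position 2 ('h'): repeat (last at 1), move window start to 2
  Position 2 ('h'): window [2,2] length 1
  Position 3 ('d'): window [2,3] length 2
  Position 4 ('h'): repeat (last at 2), move window start to 3
  Position 4 ('h'): window [3,4] length 2
  Position 5 ('e'): window [3,5] length 3 -- new best
  Position 6 ('e'): repeat (last at 5), move window start to 6
  Position 6 ('e'): window [6,6] length 1
Longest substring with no repeats: "dhe" with length 3

3


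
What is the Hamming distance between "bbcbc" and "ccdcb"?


Comparing "bbcbc" and "ccdcb" position by position:
  Position 0: 'b' vs 'c' => differ
  Position 1: 'b' vs 'c' => differ
  Position 2: 'c' vs 'd' => differ
  Position 3: 'b' vs 'c' => differ
  Position 4: 'c' vs 'b' => differ
Total differences (Hamming distance): 5

5


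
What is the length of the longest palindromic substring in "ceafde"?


Input: "ceafde"
Checking substrings for palindromes:
  No multi-char palindromic substrings found
Longest palindromic substring: "c" with length 1

1


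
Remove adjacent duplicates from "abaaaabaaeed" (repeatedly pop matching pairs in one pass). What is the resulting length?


Input: abaaaabaaeed
Stack-based adjacent duplicate removal:
  Read 'a': push. Stack: a
  Read 'b': push. Stack: ab
  Read 'a': push. Stack: aba
  Read 'a': matches stack top 'a' => pop. Stack: ab
  Read 'a': push. Stack: aba
  Read 'a': matches stack top 'a' => pop. Stack: ab
  Read 'b': matches stack top 'b' => pop. Stack: a
  Read 'a': matches stack top 'a' => pop. Stack: (empty)
  Read 'a': push. Stack: a
  Read 'e': push. Stack: ae
  Read 'e': matches stack top 'e' => pop. Stack: a
  Read 'd': push. Stack: ad
Final stack: "ad" (length 2)

2


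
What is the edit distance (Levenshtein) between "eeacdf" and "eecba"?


Computing edit distance: "eeacdf" -> "eecba"
DP table:
           e    e    c    b    a
      0    1    2    3    4    5
  e   1    0    1    2    3    4
  e   2    1    0    1    2    3
  a   3    2    1    1    2    2
  c   4    3    2    1    2    3
  d   5    4    3    2    2    3
  f   6    5    4    3    3    3
Edit distance = dp[6][5] = 3

3


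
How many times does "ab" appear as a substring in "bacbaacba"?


Searching for "ab" in "bacbaacba"
Scanning each position:
  Position 0: "ba" => no
  Position 1: "ac" => no
  Position 2: "cb" => no
  Position 3: "ba" => no
  Position 4: "aa" => no
  Position 5: "ac" => no
  Position 6: "cb" => no
  Position 7: "ba" => no
Total occurrences: 0

0


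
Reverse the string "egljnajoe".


Input: egljnajoe
Reading characters right to left:
  Position 8: 'e'
  Position 7: 'o'
  Position 6: 'j'
  Position 5: 'a'
  Position 4: 'n'
  Position 3: 'j'
  Position 2: 'l'
  Position 1: 'g'
  Position 0: 'e'
Reversed: eojanjlge

eojanjlge


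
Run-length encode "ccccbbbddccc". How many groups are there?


Input: ccccbbbddccc
Scanning for consecutive runs:
  Group 1: 'c' x 4 (positions 0-3)
  Group 2: 'b' x 3 (positions 4-6)
  Group 3: 'd' x 2 (positions 7-8)
  Group 4: 'c' x 3 (positions 9-11)
Total groups: 4

4


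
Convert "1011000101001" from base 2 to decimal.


Input: "1011000101001" in base 2
Positional expansion:
  Digit '1' (value 1) x 2^12 = 4096
  Digit '0' (value 0) x 2^11 = 0
  Digit '1' (value 1) x 2^10 = 1024
  Digit '1' (value 1) x 2^9 = 512
  Digit '0' (value 0) x 2^8 = 0
  Digit '0' (value 0) x 2^7 = 0
  Digit '0' (value 0) x 2^6 = 0
  Digit '1' (value 1) x 2^5 = 32
  Digit '0' (value 0) x 2^4 = 0
  Digit '1' (value 1) x 2^3 = 8
  Digit '0' (value 0) x 2^2 = 0
  Digit '0' (value 0) x 2^1 = 0
  Digit '1' (value 1) x 2^0 = 1
Sum = 5673

5673


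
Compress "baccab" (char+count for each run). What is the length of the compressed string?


Input: baccab
Runs:
  'b' x 1 => "b1"
  'a' x 1 => "a1"
  'c' x 2 => "c2"
  'a' x 1 => "a1"
  'b' x 1 => "b1"
Compressed: "b1a1c2a1b1"
Compressed length: 10

10


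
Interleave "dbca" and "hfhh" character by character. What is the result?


Interleaving "dbca" and "hfhh":
  Position 0: 'd' from first, 'h' from second => "dh"
  Position 1: 'b' from first, 'f' from second => "bf"
  Position 2: 'c' from first, 'h' from second => "ch"
  Position 3: 'a' from first, 'h' from second => "ah"
Result: dhbfchah

dhbfchah


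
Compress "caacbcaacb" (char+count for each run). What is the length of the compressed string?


Input: caacbcaacb
Runs:
  'c' x 1 => "c1"
  'a' x 2 => "a2"
  'c' x 1 => "c1"
  'b' x 1 => "b1"
  'c' x 1 => "c1"
  'a' x 2 => "a2"
  'c' x 1 => "c1"
  'b' x 1 => "b1"
Compressed: "c1a2c1b1c1a2c1b1"
Compressed length: 16

16


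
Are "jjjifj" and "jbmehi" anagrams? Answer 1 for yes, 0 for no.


Strings: "jjjifj", "jbmehi"
Sorted first:  fijjjj
Sorted second: behijm
Differ at position 0: 'f' vs 'b' => not anagrams

0


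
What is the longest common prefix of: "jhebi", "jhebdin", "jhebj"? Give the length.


Words: jhebi, jhebdin, jhebj
  Position 0: all 'j' => match
  Position 1: all 'h' => match
  Position 2: all 'e' => match
  Position 3: all 'b' => match
  Position 4: ('i', 'd', 'j') => mismatch, stop
LCP = "jheb" (length 4)

4


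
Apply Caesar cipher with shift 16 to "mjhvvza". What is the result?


Caesar cipher: shift "mjhvvza" by 16
  'm' (pos 12) + 16 = pos 2 = 'c'
  'j' (pos 9) + 16 = pos 25 = 'z'
  'h' (pos 7) + 16 = pos 23 = 'x'
  'v' (pos 21) + 16 = pos 11 = 'l'
  'v' (pos 21) + 16 = pos 11 = 'l'
  'z' (pos 25) + 16 = pos 15 = 'p'
  'a' (pos 0) + 16 = pos 16 = 'q'
Result: czxllpq

czxllpq


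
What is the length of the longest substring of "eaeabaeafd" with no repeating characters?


Input: "eaeabaeafd"
Sliding window (track last position of each char):
  Position 0 ('e'): window [0,0] length 1 -- new best
  Position 1 ('a'): window [0,1] length 2 -- new best
  Position 2 ('e'): repeat (last at 0), move window start to 1
  Position 2 ('e'): window [1,2] length 2
  Position 3 ('a'): repeat (last at 1), move window start to 2
  Position 3 ('a'): window [2,3] length 2
  Position 4 ('b'): window [2,4] length 3 -- new best
  Position 5 ('a'): repeat (last at 3), move window start to 4
  Position 5 ('a'): window [4,5] length 2
  Position 6 ('e'): window [4,6] length 3
  Position 7 ('a'): repeat (last at 5), move window start to 6
  Position 7 ('a'): window [6,7] length 2
  Position 8 ('f'): window [6,8] length 3
  Position 9 ('d'): window [6,9] length 4 -- new best
Longest substring with no repeats: "eafd" with length 4

4


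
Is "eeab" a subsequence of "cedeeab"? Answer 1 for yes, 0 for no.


Check if "eeab" is a subsequence of "cedeeab"
Greedy scan:
  Position 0 ('c'): no match needed
  Position 1 ('e'): matches sub[0] = 'e'
  Position 2 ('d'): no match needed
  Position 3 ('e'): matches sub[1] = 'e'
  Position 4 ('e'): no match needed
  Position 5 ('a'): matches sub[2] = 'a'
  Position 6 ('b'): matches sub[3] = 'b'
All 4 characters matched => is a subsequence

1


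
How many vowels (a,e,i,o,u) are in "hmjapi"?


Input: hmjapi
Checking each character:
  'h' at position 0: consonant
  'm' at position 1: consonant
  'j' at position 2: consonant
  'a' at position 3: vowel (running total: 1)
  'p' at position 4: consonant
  'i' at position 5: vowel (running total: 2)
Total vowels: 2

2


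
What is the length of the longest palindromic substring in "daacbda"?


Input: "daacbda"
Checking substrings for palindromes:
  [1:3] "aa" (len 2) => palindrome
Longest palindromic substring: "aa" with length 2

2


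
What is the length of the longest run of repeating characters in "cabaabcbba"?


Input: "cabaabcbba"
Scanning for longest run:
  Position 1 ('a'): new char, reset run to 1
  Position 2 ('b'): new char, reset run to 1
  Position 3 ('a'): new char, reset run to 1
  Position 4 ('a'): continues run of 'a', length=2
  Position 5 ('b'): new char, reset run to 1
  Position 6 ('c'): new char, reset run to 1
  Position 7 ('b'): new char, reset run to 1
  Position 8 ('b'): continues run of 'b', length=2
  Position 9 ('a'): new char, reset run to 1
Longest run: 'a' with length 2

2


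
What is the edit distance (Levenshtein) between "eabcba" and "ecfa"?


Computing edit distance: "eabcba" -> "ecfa"
DP table:
           e    c    f    a
      0    1    2    3    4
  e   1    0    1    2    3
  a   2    1    1    2    2
  b   3    2    2    2    3
  c   4    3    2    3    3
  b   5    4    3    3    4
  a   6    5    4    4    3
Edit distance = dp[6][4] = 3

3


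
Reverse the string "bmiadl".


Input: bmiadl
Reading characters right to left:
  Position 5: 'l'
  Position 4: 'd'
  Position 3: 'a'
  Position 2: 'i'
  Position 1: 'm'
  Position 0: 'b'
Reversed: ldaimb

ldaimb


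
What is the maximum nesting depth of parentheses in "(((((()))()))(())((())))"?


Input: "(((((()))()))(())((())))"
Tracking depth:
  Position 0 '(': depth becomes 1
  Position 1 '(': depth becomes 2
  Position 2 '(': depth becomes 3
  Position 3 '(': depth becomes 4
  Position 4 '(': depth becomes 5
  Position 5 '(': depth becomes 6
  Position 6 ')': depth becomes 5
  Position 7 ')': depth becomes 4
  Position 8 ')': depth becomes 3
  Position 9 '(': depth becomes 4
  Position 10 ')': depth becomes 3
  Position 11 ')': depth becomes 2
  Position 12 ')': depth becomes 1
  Position 13 '(': depth becomes 2
  Position 14 '(': depth becomes 3
  Position 15 ')': depth becomes 2
  Position 16 ')': depth becomes 1
  Position 17 '(': depth becomes 2
  Position 18 '(': depth becomes 3
  Position 19 '(': depth becomes 4
  Position 20 ')': depth becomes 3
  Position 21 ')': depth becomes 2
  Position 22 ')': depth becomes 1
  Position 23 ')': depth becomes 0
Maximum depth reached: 6

6


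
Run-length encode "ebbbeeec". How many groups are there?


Input: ebbbeeec
Scanning for consecutive runs:
  Group 1: 'e' x 1 (positions 0-0)
  Group 2: 'b' x 3 (positions 1-3)
  Group 3: 'e' x 3 (positions 4-6)
  Group 4: 'c' x 1 (positions 7-7)
Total groups: 4

4


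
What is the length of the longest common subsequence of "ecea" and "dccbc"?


LCS of "ecea" and "dccbc"
DP table:
           d    c    c    b    c
      0    0    0    0    0    0
  e   0    0    0    0    0    0
  c   0    0    1    1    1    1
  e   0    0    1    1    1    1
  a   0    0    1    1    1    1
LCS length = dp[4][5] = 1

1


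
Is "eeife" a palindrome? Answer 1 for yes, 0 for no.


Input: eeife
Reversed: efiee
  Compare pos 0 ('e') with pos 4 ('e'): match
  Compare pos 1 ('e') with pos 3 ('f'): MISMATCH
Result: not a palindrome

0


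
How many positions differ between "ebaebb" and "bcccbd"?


Comparing "ebaebb" and "bcccbd" position by position:
  Position 0: 'e' vs 'b' => DIFFER
  Position 1: 'b' vs 'c' => DIFFER
  Position 2: 'a' vs 'c' => DIFFER
  Position 3: 'e' vs 'c' => DIFFER
  Position 4: 'b' vs 'b' => same
  Position 5: 'b' vs 'd' => DIFFER
Positions that differ: 5

5


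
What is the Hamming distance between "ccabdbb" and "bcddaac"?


Comparing "ccabdbb" and "bcddaac" position by position:
  Position 0: 'c' vs 'b' => differ
  Position 1: 'c' vs 'c' => same
  Position 2: 'a' vs 'd' => differ
  Position 3: 'b' vs 'd' => differ
  Position 4: 'd' vs 'a' => differ
  Position 5: 'b' vs 'a' => differ
  Position 6: 'b' vs 'c' => differ
Total differences (Hamming distance): 6

6


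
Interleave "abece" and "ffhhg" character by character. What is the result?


Interleaving "abece" and "ffhhg":
  Position 0: 'a' from first, 'f' from second => "af"
  Position 1: 'b' from first, 'f' from second => "bf"
  Position 2: 'e' from first, 'h' from second => "eh"
  Position 3: 'c' from first, 'h' from second => "ch"
  Position 4: 'e' from first, 'g' from second => "eg"
Result: afbfehcheg

afbfehcheg


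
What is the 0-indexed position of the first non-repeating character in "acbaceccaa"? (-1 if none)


Input: acbaceccaa
Character frequencies:
  'a': 4
  'b': 1
  'c': 4
  'e': 1
Scanning left to right for freq == 1:
  Position 0 ('a'): freq=4, skip
  Position 1 ('c'): freq=4, skip
  Position 2 ('b'): unique! => answer = 2

2


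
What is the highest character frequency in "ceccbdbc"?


Input: ceccbdbc
Character counts:
  'b': 2
  'c': 4
  'd': 1
  'e': 1
Maximum frequency: 4

4


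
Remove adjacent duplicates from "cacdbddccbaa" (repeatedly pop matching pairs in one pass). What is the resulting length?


Input: cacdbddccbaa
Stack-based adjacent duplicate removal:
  Read 'c': push. Stack: c
  Read 'a': push. Stack: ca
  Read 'c': push. Stack: cac
  Read 'd': push. Stack: cacd
  Read 'b': push. Stack: cacdb
  Read 'd': push. Stack: cacdbd
  Read 'd': matches stack top 'd' => pop. Stack: cacdb
  Read 'c': push. Stack: cacdbc
  Read 'c': matches stack top 'c' => pop. Stack: cacdb
  Read 'b': matches stack top 'b' => pop. Stack: cacd
  Read 'a': push. Stack: cacda
  Read 'a': matches stack top 'a' => pop. Stack: cacd
Final stack: "cacd" (length 4)

4


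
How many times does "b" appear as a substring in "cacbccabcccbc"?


Searching for "b" in "cacbccabcccbc"
Scanning each position:
  Position 0: "c" => no
  Position 1: "a" => no
  Position 2: "c" => no
  Position 3: "b" => MATCH
  Position 4: "c" => no
  Position 5: "c" => no
  Position 6: "a" => no
  Position 7: "b" => MATCH
  Position 8: "c" => no
  Position 9: "c" => no
  Position 10: "c" => no
  Position 11: "b" => MATCH
  Position 12: "c" => no
Total occurrences: 3

3


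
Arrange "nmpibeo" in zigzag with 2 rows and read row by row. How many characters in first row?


Zigzag "nmpibeo" into 2 rows:
Placing characters:
  'n' => row 0
  'm' => row 1
  'p' => row 0
  'i' => row 1
  'b' => row 0
  'e' => row 1
  'o' => row 0
Rows:
  Row 0: "npbo"
  Row 1: "mie"
First row length: 4

4


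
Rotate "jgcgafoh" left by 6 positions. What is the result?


Input: "jgcgafoh", rotate left by 6
First 6 characters: "jgcgaf"
Remaining characters: "oh"
Concatenate remaining + first: "oh" + "jgcgaf" = "ohjgcgaf"

ohjgcgaf


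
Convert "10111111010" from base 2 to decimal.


Input: "10111111010" in base 2
Positional expansion:
  Digit '1' (value 1) x 2^10 = 1024
  Digit '0' (value 0) x 2^9 = 0
  Digit '1' (value 1) x 2^8 = 256
  Digit '1' (value 1) x 2^7 = 128
  Digit '1' (value 1) x 2^6 = 64
  Digit '1' (value 1) x 2^5 = 32
  Digit '1' (value 1) x 2^4 = 16
  Digit '1' (value 1) x 2^3 = 8
  Digit '0' (value 0) x 2^2 = 0
  Digit '1' (value 1) x 2^1 = 2
  Digit '0' (value 0) x 2^0 = 0
Sum = 1530

1530


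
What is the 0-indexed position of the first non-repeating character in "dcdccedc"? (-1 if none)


Input: dcdccedc
Character frequencies:
  'c': 4
  'd': 3
  'e': 1
Scanning left to right for freq == 1:
  Position 0 ('d'): freq=3, skip
  Position 1 ('c'): freq=4, skip
  Position 2 ('d'): freq=3, skip
  Position 3 ('c'): freq=4, skip
  Position 4 ('c'): freq=4, skip
  Position 5 ('e'): unique! => answer = 5

5


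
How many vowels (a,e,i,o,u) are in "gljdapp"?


Input: gljdapp
Checking each character:
  'g' at position 0: consonant
  'l' at position 1: consonant
  'j' at position 2: consonant
  'd' at position 3: consonant
  'a' at position 4: vowel (running total: 1)
  'p' at position 5: consonant
  'p' at position 6: consonant
Total vowels: 1

1


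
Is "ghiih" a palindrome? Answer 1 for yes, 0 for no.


Input: ghiih
Reversed: hiihg
  Compare pos 0 ('g') with pos 4 ('h'): MISMATCH
  Compare pos 1 ('h') with pos 3 ('i'): MISMATCH
Result: not a palindrome

0


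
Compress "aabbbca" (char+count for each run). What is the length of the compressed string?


Input: aabbbca
Runs:
  'a' x 2 => "a2"
  'b' x 3 => "b3"
  'c' x 1 => "c1"
  'a' x 1 => "a1"
Compressed: "a2b3c1a1"
Compressed length: 8

8


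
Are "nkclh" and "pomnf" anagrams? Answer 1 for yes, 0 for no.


Strings: "nkclh", "pomnf"
Sorted first:  chkln
Sorted second: fmnop
Differ at position 0: 'c' vs 'f' => not anagrams

0


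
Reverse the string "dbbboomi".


Input: dbbboomi
Reading characters right to left:
  Position 7: 'i'
  Position 6: 'm'
  Position 5: 'o'
  Position 4: 'o'
  Position 3: 'b'
  Position 2: 'b'
  Position 1: 'b'
  Position 0: 'd'
Reversed: imoobbbd

imoobbbd


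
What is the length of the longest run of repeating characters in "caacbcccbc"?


Input: "caacbcccbc"
Scanning for longest run:
  Position 1 ('a'): new char, reset run to 1
  Position 2 ('a'): continues run of 'a', length=2
  Position 3 ('c'): new char, reset run to 1
  Position 4 ('b'): new char, reset run to 1
  Position 5 ('c'): new char, reset run to 1
  Position 6 ('c'): continues run of 'c', length=2
  Position 7 ('c'): continues run of 'c', length=3
  Position 8 ('b'): new char, reset run to 1
  Position 9 ('c'): new char, reset run to 1
Longest run: 'c' with length 3

3


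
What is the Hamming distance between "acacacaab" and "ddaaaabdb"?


Comparing "acacacaab" and "ddaaaabdb" position by position:
  Position 0: 'a' vs 'd' => differ
  Position 1: 'c' vs 'd' => differ
  Position 2: 'a' vs 'a' => same
  Position 3: 'c' vs 'a' => differ
  Position 4: 'a' vs 'a' => same
  Position 5: 'c' vs 'a' => differ
  Position 6: 'a' vs 'b' => differ
  Position 7: 'a' vs 'd' => differ
  Position 8: 'b' vs 'b' => same
Total differences (Hamming distance): 6

6


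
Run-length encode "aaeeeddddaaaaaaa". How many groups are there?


Input: aaeeeddddaaaaaaa
Scanning for consecutive runs:
  Group 1: 'a' x 2 (positions 0-1)
  Group 2: 'e' x 3 (positions 2-4)
  Group 3: 'd' x 4 (positions 5-8)
  Group 4: 'a' x 7 (positions 9-15)
Total groups: 4

4


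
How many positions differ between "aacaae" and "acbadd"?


Comparing "aacaae" and "acbadd" position by position:
  Position 0: 'a' vs 'a' => same
  Position 1: 'a' vs 'c' => DIFFER
  Position 2: 'c' vs 'b' => DIFFER
  Position 3: 'a' vs 'a' => same
  Position 4: 'a' vs 'd' => DIFFER
  Position 5: 'e' vs 'd' => DIFFER
Positions that differ: 4

4


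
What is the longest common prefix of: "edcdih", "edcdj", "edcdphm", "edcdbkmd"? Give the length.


Words: edcdih, edcdj, edcdphm, edcdbkmd
  Position 0: all 'e' => match
  Position 1: all 'd' => match
  Position 2: all 'c' => match
  Position 3: all 'd' => match
  Position 4: ('i', 'j', 'p', 'b') => mismatch, stop
LCP = "edcd" (length 4)

4
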